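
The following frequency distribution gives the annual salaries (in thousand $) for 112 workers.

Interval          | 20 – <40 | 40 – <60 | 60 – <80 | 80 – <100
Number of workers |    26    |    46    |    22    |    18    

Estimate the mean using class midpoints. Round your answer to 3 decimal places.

55.714

Midpoints: 30, 50, 70, 90
Σfm = 26×30 + 46×50 + 22×70 + 18×90 = 6240
n = Σf = 112
Mean = 6240 / 112 = 55.7143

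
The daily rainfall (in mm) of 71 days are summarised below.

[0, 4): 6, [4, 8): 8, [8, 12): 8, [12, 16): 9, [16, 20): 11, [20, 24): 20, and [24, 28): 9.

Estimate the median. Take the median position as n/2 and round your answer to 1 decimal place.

17.6

Cumulative frequencies: 6, 14, 22, 31, 42, 62, 71
n = 71; position = n/2 = 35.5.
This falls in the class [16, 20): L = 16, F = 31, f = 11, h = 4.
Median ≈ 16 + ((35.5 − 31) / 11) × 4 = 17.6364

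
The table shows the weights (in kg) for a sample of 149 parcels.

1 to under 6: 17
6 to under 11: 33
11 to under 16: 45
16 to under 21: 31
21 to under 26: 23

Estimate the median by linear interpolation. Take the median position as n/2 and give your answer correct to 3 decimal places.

13.722

Cumulative frequencies: 17, 50, 95, 126, 149
n = 149; position = n/2 = 74.5.
This falls in the class 11 to under 16: L = 11, F = 50, f = 45, h = 5.
Median ≈ 11 + ((74.5 − 50) / 45) × 5 = 13.7222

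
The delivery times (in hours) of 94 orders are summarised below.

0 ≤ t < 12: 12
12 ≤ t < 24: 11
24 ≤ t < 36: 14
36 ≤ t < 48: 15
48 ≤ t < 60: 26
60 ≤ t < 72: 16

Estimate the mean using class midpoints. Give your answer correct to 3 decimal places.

40.213

Midpoints: 6, 18, 30, 42, 54, 66
Σfm = 12×6 + 11×18 + 14×30 + 15×42 + 26×54 + 16×66 = 3780
n = Σf = 94
Mean = 3780 / 94 = 40.2128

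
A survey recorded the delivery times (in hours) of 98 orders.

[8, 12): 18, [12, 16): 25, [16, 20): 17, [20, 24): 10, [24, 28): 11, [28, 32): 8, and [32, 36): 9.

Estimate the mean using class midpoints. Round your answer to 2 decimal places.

Midpoints: 10, 14, 18, 22, 26, 30, 34
Σfm = 18×10 + 25×14 + 17×18 + 10×22 + 11×26 + 8×30 + 9×34 = 1888
n = Σf = 98
Mean = 1888 / 98 = 19.2653

19.27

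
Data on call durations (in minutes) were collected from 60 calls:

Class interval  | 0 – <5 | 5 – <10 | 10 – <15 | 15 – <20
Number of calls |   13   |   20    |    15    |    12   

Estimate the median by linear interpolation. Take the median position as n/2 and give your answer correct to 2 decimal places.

Cumulative frequencies: 13, 33, 48, 60
n = 60; position = n/2 = 30.
This falls in the class 5 – <10: L = 5, F = 13, f = 20, h = 5.
Median ≈ 5 + ((30 − 13) / 20) × 5 = 9.2500

9.25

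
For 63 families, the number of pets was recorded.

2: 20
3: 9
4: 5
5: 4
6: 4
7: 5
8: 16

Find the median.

Cumulative frequencies: 20, 29, 34, 38, 42, 47, 63
n = 63, so the median is the value in position (n+1)/2 = 32.
Position 32 falls at value 4.

4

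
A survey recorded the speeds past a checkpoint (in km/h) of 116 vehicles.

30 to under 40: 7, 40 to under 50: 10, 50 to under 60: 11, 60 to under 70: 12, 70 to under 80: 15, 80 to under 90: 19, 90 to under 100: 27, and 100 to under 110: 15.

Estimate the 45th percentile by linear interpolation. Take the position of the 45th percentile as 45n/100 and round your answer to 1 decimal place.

78.1

Cumulative frequencies: 7, 17, 28, 40, 55, 74, 101, 116
n = 116; position = 45n/100 = 52.2.
This falls in the class 70 to under 80: L = 70, F = 40, f = 15, h = 10.
45th percentile ≈ 70 + ((52.2 − 40) / 15) × 10 = 78.1333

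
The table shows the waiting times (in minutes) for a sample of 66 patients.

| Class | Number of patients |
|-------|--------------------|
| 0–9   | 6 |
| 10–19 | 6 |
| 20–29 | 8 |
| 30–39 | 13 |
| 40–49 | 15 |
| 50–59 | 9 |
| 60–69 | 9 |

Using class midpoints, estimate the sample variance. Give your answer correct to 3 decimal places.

324.103

Midpoints: 4.5, 14.5, 24.5, 34.5, 44.5, 54.5, 64.5
n = 66, Σfm = 2497, mean = 37.8333
Σfm² = 115536.5
Σf(m − x̄)² = Σfm² − (Σfm)²/n = 115536.5 − 2497²/66 = 21066.6667
Sample variance = 21066.6667 / 65 = 324.1026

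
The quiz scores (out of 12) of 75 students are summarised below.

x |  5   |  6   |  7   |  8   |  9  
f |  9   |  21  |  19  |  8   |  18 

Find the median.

Cumulative frequencies: 9, 30, 49, 57, 75
n = 75, so the median is the value in position (n+1)/2 = 38.
Position 38 falls at value 7.

7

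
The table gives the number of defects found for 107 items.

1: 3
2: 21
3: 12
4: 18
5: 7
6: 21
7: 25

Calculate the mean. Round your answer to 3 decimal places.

Values: 1, 2, 3, 4, 5, 6, 7
Σfx = 3×1 + 21×2 + 12×3 + 18×4 + 7×5 + 21×6 + 25×7 = 489
n = Σf = 107
Mean = 489 / 107 = 4.5701

4.570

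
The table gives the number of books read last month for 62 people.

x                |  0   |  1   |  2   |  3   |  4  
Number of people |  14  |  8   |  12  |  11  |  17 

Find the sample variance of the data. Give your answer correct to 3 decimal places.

2.323

Values: 0, 1, 2, 3, 4
n = 62, Σfx = 133, mean = 2.1452
Σfx² = 427
Σf(x − x̄)² = Σfx² − (Σfx)²/n = 427 − 133²/62 = 141.6935
Sample variance = 141.6935 / 61 = 2.3228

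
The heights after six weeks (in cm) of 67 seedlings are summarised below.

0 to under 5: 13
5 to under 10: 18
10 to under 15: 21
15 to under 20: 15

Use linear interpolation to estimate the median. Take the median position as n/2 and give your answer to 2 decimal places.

Cumulative frequencies: 13, 31, 52, 67
n = 67; position = n/2 = 33.5.
This falls in the class 10 to under 15: L = 10, F = 31, f = 21, h = 5.
Median ≈ 10 + ((33.5 − 31) / 21) × 5 = 10.5952

10.60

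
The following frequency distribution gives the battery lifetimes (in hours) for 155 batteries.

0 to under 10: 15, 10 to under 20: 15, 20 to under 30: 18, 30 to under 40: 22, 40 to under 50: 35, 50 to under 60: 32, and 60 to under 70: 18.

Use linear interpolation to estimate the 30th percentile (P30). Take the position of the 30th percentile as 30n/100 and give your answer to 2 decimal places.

Cumulative frequencies: 15, 30, 48, 70, 105, 137, 155
n = 155; position = 30n/100 = 46.5.
This falls in the class 20 to under 30: L = 20, F = 30, f = 18, h = 10.
30th percentile ≈ 20 + ((46.5 − 30) / 18) × 10 = 29.1667

29.17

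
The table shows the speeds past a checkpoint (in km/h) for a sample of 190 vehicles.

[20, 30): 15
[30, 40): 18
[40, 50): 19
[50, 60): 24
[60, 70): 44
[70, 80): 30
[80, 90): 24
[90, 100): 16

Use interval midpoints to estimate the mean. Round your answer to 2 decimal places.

Midpoints: 25, 35, 45, 55, 65, 75, 85, 95
Σfm = 15×25 + 18×35 + 19×45 + 24×55 + 44×65 + 30×75 + 24×85 + 16×95 = 11850
n = Σf = 190
Mean = 11850 / 190 = 62.3684

62.37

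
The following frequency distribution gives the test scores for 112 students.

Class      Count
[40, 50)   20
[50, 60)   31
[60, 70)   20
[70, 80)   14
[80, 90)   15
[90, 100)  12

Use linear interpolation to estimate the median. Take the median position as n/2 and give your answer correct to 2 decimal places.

Cumulative frequencies: 20, 51, 71, 85, 100, 112
n = 112; position = n/2 = 56.
This falls in the class [60, 70): L = 60, F = 51, f = 20, h = 10.
Median ≈ 60 + ((56 − 51) / 20) × 10 = 62.5000

62.50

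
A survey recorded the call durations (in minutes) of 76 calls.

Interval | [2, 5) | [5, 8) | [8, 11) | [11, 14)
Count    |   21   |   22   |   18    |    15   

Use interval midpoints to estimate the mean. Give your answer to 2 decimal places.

Midpoints: 3.5, 6.5, 9.5, 12.5
Σfm = 21×3.5 + 22×6.5 + 18×9.5 + 15×12.5 = 575
n = Σf = 76
Mean = 575 / 76 = 7.5658

7.57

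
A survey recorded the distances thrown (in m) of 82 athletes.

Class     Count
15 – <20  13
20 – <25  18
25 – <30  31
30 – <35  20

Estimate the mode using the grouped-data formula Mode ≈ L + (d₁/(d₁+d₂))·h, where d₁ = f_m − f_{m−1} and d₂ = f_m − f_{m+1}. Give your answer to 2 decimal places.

Modal class: 25 – <30 (highest frequency 31).
d₁ = 31 − 18 = 13, d₂ = 31 − 20 = 11
Mode ≈ 25 + (13/(13+11)) × 5 = 25 + 2.7083 = 27.7083

27.71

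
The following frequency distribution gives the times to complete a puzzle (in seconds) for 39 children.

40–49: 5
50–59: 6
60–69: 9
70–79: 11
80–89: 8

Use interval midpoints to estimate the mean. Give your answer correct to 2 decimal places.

Midpoints: 44.5, 54.5, 64.5, 74.5, 84.5
Σfm = 5×44.5 + 6×54.5 + 9×64.5 + 11×74.5 + 8×84.5 = 2625.5
n = Σf = 39
Mean = 2625.5 / 39 = 67.3205

67.32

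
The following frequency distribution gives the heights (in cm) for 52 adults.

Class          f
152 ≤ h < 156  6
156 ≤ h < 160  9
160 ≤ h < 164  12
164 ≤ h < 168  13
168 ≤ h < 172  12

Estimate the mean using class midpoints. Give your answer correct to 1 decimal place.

163.2

Midpoints: 154, 158, 162, 166, 170
Σfm = 6×154 + 9×158 + 12×162 + 13×166 + 12×170 = 8488
n = Σf = 52
Mean = 8488 / 52 = 163.2308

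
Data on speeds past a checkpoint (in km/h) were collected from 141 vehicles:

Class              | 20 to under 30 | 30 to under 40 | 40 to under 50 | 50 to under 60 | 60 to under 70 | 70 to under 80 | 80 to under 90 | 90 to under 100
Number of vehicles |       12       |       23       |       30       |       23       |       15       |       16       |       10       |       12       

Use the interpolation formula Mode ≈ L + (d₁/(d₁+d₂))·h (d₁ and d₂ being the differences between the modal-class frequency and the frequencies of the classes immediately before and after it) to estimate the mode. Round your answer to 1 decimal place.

45.0

Modal class: 40 to under 50 (highest frequency 30).
d₁ = 30 − 23 = 7, d₂ = 30 − 23 = 7
Mode ≈ 40 + (7/(7+7)) × 10 = 40 + 5.0000 = 45.0000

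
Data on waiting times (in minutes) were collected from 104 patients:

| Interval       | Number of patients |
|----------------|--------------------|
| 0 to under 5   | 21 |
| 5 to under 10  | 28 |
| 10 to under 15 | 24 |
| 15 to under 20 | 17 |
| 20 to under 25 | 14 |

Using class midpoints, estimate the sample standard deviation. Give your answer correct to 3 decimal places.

6.591

Midpoints: 2.5, 7.5, 12.5, 17.5, 22.5
n = 104, Σfm = 1175, mean = 11.2981
Σfm² = 17750
Σf(m − x̄)² = Σfm² − (Σfm)²/n = 17750 − 1175²/104 = 4474.7596
Sample variance = 4474.7596 / 103 = 43.4443
Standard deviation = √43.4443 = 6.5912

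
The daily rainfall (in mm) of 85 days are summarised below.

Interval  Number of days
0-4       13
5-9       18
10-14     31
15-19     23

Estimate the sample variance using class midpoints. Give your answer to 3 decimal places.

Midpoints: 2, 7, 12, 17
n = 85, Σfm = 915, mean = 10.7647
Σfm² = 12045
Σf(m − x̄)² = Σfm² − (Σfm)²/n = 12045 − 915²/85 = 2195.2941
Sample variance = 2195.2941 / 84 = 26.1345

26.134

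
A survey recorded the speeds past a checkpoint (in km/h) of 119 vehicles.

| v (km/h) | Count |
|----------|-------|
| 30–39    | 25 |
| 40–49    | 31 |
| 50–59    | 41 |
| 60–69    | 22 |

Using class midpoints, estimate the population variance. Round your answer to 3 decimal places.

103.990

Midpoints: 34.5, 44.5, 54.5, 64.5
n = 119, Σfm = 5895.5, mean = 49.5420
Σfm² = 304449.75
Σf(m − x̄)² = Σfm² − (Σfm)²/n = 304449.75 − 5895.5²/119 = 12374.7899
Population variance = 12374.7899 / 119 = 103.9898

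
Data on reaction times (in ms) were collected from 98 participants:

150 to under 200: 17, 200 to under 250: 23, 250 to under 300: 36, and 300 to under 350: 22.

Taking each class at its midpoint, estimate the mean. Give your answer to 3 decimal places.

Midpoints: 175, 225, 275, 325
Σfm = 17×175 + 23×225 + 36×275 + 22×325 = 25200
n = Σf = 98
Mean = 25200 / 98 = 257.1429

257.143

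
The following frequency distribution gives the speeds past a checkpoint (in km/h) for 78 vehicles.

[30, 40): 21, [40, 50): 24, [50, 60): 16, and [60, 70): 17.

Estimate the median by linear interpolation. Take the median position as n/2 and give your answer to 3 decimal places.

47.500

Cumulative frequencies: 21, 45, 61, 78
n = 78; position = n/2 = 39.
This falls in the class [40, 50): L = 40, F = 21, f = 24, h = 10.
Median ≈ 40 + ((39 − 21) / 24) × 10 = 47.5000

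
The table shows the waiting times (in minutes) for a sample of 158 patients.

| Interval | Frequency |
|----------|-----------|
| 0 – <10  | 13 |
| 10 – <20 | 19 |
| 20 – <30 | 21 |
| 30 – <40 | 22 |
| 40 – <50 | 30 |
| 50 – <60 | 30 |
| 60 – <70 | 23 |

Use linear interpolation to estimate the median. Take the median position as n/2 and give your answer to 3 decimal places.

Cumulative frequencies: 13, 32, 53, 75, 105, 135, 158
n = 158; position = n/2 = 79.
This falls in the class 40 – <50: L = 40, F = 75, f = 30, h = 10.
Median ≈ 40 + ((79 − 75) / 30) × 10 = 41.3333

41.333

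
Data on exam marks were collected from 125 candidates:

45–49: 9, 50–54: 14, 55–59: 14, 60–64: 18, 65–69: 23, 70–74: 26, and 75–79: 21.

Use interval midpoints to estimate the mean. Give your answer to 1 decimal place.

64.8

Midpoints: 47, 52, 57, 62, 67, 72, 77
Σfm = 9×47 + 14×52 + 14×57 + 18×62 + 23×67 + 26×72 + 21×77 = 8095
n = Σf = 125
Mean = 8095 / 125 = 64.7600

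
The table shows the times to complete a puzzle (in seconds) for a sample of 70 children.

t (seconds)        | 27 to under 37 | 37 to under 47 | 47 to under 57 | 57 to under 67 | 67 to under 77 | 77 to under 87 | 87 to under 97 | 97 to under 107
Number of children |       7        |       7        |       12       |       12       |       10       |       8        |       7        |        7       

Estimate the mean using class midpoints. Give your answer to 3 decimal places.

Midpoints: 32, 42, 52, 62, 72, 82, 92, 102
Σfm = 7×32 + 7×42 + 12×52 + 12×62 + 10×72 + 8×82 + 7×92 + 7×102 = 4620
n = Σf = 70
Mean = 4620 / 70 = 66.0000

66.000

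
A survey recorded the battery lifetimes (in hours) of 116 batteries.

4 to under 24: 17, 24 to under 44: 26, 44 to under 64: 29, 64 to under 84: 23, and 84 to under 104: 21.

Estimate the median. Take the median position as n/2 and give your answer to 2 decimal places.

54.34

Cumulative frequencies: 17, 43, 72, 95, 116
n = 116; position = n/2 = 58.
This falls in the class 44 to under 64: L = 44, F = 43, f = 29, h = 20.
Median ≈ 44 + ((58 − 43) / 29) × 20 = 54.3448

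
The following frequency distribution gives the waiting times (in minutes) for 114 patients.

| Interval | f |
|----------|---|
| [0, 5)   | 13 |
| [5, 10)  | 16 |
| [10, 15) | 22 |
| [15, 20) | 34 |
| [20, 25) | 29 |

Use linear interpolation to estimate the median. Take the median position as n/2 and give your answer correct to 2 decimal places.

15.88

Cumulative frequencies: 13, 29, 51, 85, 114
n = 114; position = n/2 = 57.
This falls in the class [15, 20): L = 15, F = 51, f = 34, h = 5.
Median ≈ 15 + ((57 − 51) / 34) × 5 = 15.8824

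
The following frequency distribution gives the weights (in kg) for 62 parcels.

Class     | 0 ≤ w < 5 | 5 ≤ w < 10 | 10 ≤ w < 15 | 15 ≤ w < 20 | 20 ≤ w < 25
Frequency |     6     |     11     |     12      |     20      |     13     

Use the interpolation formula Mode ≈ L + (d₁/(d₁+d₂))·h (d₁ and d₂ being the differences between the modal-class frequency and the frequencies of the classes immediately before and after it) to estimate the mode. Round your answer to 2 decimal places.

17.67

Modal class: 15 ≤ w < 20 (highest frequency 20).
d₁ = 20 − 12 = 8, d₂ = 20 − 13 = 7
Mode ≈ 15 + (8/(8+7)) × 5 = 15 + 2.6667 = 17.6667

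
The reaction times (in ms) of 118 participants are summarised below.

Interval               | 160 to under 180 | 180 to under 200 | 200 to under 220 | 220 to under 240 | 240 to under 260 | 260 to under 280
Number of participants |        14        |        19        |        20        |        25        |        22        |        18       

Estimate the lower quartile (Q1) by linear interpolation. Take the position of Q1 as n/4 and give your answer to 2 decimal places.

196.32

Cumulative frequencies: 14, 33, 53, 78, 100, 118
n = 118; position = n/4 = 29.5.
This falls in the class 180 to under 200: L = 180, F = 14, f = 19, h = 20.
Lower quartile ≈ 180 + ((29.5 − 14) / 19) × 20 = 196.3158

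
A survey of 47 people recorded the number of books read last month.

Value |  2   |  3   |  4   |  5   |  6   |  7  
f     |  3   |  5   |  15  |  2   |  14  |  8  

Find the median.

5

Cumulative frequencies: 3, 8, 23, 25, 39, 47
n = 47, so the median is the value in position (n+1)/2 = 24.
Position 24 falls at value 5.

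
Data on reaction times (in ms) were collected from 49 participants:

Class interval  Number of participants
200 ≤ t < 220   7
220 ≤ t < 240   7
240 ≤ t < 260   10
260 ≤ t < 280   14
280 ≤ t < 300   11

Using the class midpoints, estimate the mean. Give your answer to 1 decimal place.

Midpoints: 210, 230, 250, 270, 290
Σfm = 7×210 + 7×230 + 10×250 + 14×270 + 11×290 = 12550
n = Σf = 49
Mean = 12550 / 49 = 256.1224

256.1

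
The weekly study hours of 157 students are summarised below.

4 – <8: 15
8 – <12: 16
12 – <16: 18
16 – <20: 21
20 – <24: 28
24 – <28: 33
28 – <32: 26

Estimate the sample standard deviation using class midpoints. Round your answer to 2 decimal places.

Midpoints: 6, 10, 14, 18, 22, 26, 30
n = 157, Σfm = 3134, mean = 19.9618
Σfm² = 71732
Σf(m − x̄)² = Σfm² − (Σfm)²/n = 71732 − 3134²/157 = 9171.7707
Sample variance = 9171.7707 / 156 = 58.7934
Standard deviation = √58.7934 = 7.6677

7.67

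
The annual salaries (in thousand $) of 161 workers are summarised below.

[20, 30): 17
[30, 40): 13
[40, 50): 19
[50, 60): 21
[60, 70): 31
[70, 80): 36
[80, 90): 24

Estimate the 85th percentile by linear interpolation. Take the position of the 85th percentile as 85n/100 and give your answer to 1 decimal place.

Cumulative frequencies: 17, 30, 49, 70, 101, 137, 161
n = 161; position = 85n/100 = 136.85.
This falls in the class [70, 80): L = 70, F = 101, f = 36, h = 10.
85th percentile ≈ 70 + ((136.85 − 101) / 36) × 10 = 79.9583

80.0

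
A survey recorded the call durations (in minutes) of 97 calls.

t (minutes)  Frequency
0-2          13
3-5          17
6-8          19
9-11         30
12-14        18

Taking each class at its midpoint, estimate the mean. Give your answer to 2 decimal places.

7.71

Midpoints: 1, 4, 7, 10, 13
Σfm = 13×1 + 17×4 + 19×7 + 30×10 + 18×13 = 748
n = Σf = 97
Mean = 748 / 97 = 7.7113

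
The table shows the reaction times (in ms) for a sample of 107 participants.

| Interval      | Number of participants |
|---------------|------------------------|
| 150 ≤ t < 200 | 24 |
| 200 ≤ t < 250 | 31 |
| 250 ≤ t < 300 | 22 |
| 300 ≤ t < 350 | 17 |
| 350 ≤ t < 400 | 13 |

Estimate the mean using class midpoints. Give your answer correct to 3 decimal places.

Midpoints: 175, 225, 275, 325, 375
Σfm = 24×175 + 31×225 + 22×275 + 17×325 + 13×375 = 27625
n = Σf = 107
Mean = 27625 / 107 = 258.1776

258.178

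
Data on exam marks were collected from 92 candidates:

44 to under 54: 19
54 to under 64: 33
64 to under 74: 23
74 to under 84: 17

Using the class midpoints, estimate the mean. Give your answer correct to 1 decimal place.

63.1

Midpoints: 49, 59, 69, 79
Σfm = 19×49 + 33×59 + 23×69 + 17×79 = 5808
n = Σf = 92
Mean = 5808 / 92 = 63.1304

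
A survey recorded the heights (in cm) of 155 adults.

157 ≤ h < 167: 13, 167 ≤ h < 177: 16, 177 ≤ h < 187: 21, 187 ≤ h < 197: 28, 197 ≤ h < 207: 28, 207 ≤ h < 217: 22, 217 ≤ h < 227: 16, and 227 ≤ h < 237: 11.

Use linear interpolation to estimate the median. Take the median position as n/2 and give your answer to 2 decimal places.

Cumulative frequencies: 13, 29, 50, 78, 106, 128, 144, 155
n = 155; position = n/2 = 77.5.
This falls in the class 187 ≤ h < 197: L = 187, F = 50, f = 28, h = 10.
Median ≈ 187 + ((77.5 − 50) / 28) × 10 = 196.8214

196.82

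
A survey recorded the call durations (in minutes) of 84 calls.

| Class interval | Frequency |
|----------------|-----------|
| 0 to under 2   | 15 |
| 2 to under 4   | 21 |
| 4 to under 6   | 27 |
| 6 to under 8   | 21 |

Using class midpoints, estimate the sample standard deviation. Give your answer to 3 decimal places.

Midpoints: 1, 3, 5, 7
n = 84, Σfm = 360, mean = 4.2857
Σfm² = 1908
Σf(m − x̄)² = Σfm² − (Σfm)²/n = 1908 − 360²/84 = 365.1429
Sample variance = 365.1429 / 83 = 4.3993
Standard deviation = √4.3993 = 2.0975

2.097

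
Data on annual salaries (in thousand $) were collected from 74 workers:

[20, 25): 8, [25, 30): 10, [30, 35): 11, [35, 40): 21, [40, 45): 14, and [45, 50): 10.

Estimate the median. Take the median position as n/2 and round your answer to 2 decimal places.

36.90

Cumulative frequencies: 8, 18, 29, 50, 64, 74
n = 74; position = n/2 = 37.
This falls in the class [35, 40): L = 35, F = 29, f = 21, h = 5.
Median ≈ 35 + ((37 − 29) / 21) × 5 = 36.9048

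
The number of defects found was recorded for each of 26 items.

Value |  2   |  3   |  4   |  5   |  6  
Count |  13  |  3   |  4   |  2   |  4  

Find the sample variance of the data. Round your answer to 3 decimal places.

Values: 2, 3, 4, 5, 6
n = 26, Σfx = 85, mean = 3.2692
Σfx² = 337
Σf(x − x̄)² = Σfx² − (Σfx)²/n = 337 − 85²/26 = 59.1154
Sample variance = 59.1154 / 25 = 2.3646

2.365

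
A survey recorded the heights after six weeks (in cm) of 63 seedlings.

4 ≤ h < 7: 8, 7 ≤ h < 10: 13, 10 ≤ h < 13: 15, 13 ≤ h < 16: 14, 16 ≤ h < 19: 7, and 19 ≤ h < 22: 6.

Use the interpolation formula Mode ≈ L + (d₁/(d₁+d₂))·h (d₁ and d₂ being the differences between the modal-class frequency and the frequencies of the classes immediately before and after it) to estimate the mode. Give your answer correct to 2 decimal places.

Modal class: 10 ≤ h < 13 (highest frequency 15).
d₁ = 15 − 13 = 2, d₂ = 15 − 14 = 1
Mode ≈ 10 + (2/(2+1)) × 3 = 10 + 2.0000 = 12.0000

12.00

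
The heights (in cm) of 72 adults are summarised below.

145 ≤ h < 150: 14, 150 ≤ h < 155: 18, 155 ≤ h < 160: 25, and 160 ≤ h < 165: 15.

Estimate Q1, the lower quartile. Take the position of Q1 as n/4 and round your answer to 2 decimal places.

Cumulative frequencies: 14, 32, 57, 72
n = 72; position = n/4 = 18.
This falls in the class 150 ≤ h < 155: L = 150, F = 14, f = 18, h = 5.
Lower quartile ≈ 150 + ((18 − 14) / 18) × 5 = 151.1111

151.11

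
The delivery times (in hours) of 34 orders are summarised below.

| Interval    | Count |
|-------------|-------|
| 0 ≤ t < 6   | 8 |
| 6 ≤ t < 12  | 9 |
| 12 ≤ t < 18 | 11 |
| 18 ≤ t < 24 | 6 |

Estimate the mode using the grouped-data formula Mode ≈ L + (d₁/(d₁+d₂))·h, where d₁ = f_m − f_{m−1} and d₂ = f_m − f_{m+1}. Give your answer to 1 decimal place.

13.7

Modal class: 12 ≤ t < 18 (highest frequency 11).
d₁ = 11 − 9 = 2, d₂ = 11 − 6 = 5
Mode ≈ 12 + (2/(2+5)) × 6 = 12 + 1.7143 = 13.7143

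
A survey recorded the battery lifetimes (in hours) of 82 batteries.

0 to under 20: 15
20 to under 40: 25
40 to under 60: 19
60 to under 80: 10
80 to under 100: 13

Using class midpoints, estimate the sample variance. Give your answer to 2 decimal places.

Midpoints: 10, 30, 50, 70, 90
n = 82, Σfm = 3720, mean = 45.3659
Σfm² = 225800
Σf(m − x̄)² = Σfm² − (Σfm)²/n = 225800 − 3720²/82 = 57039.0244
Sample variance = 57039.0244 / 81 = 704.1855

704.19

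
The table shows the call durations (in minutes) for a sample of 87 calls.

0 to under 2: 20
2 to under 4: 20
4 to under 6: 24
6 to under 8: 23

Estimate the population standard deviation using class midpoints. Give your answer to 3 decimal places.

Midpoints: 1, 3, 5, 7
n = 87, Σfm = 361, mean = 4.1494
Σfm² = 1927
Σf(m − x̄)² = Σfm² − (Σfm)²/n = 1927 − 361²/87 = 429.0575
Population variance = 429.0575 / 87 = 4.9317
Standard deviation = √4.9317 = 2.2207

2.221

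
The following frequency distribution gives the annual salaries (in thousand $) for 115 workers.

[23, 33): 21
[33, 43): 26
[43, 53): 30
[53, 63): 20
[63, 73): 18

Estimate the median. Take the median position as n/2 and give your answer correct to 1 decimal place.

Cumulative frequencies: 21, 47, 77, 97, 115
n = 115; position = n/2 = 57.5.
This falls in the class [43, 53): L = 43, F = 47, f = 30, h = 10.
Median ≈ 43 + ((57.5 − 47) / 30) × 10 = 46.5000

46.5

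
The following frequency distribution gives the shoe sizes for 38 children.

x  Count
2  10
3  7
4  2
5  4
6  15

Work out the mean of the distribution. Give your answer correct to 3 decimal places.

4.184

Values: 2, 3, 4, 5, 6
Σfx = 10×2 + 7×3 + 2×4 + 4×5 + 15×6 = 159
n = Σf = 38
Mean = 159 / 38 = 4.1842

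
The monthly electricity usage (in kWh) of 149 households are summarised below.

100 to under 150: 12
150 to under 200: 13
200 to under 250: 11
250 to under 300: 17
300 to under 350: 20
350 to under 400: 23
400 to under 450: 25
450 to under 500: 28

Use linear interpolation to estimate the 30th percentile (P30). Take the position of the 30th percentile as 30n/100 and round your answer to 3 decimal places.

275.588

Cumulative frequencies: 12, 25, 36, 53, 73, 96, 121, 149
n = 149; position = 30n/100 = 44.7.
This falls in the class 250 to under 300: L = 250, F = 36, f = 17, h = 50.
30th percentile ≈ 250 + ((44.7 − 36) / 17) × 50 = 275.5882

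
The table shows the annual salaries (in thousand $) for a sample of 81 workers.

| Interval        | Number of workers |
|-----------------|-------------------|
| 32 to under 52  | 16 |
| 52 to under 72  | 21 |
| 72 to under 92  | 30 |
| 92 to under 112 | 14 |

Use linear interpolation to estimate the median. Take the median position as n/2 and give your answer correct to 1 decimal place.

74.3

Cumulative frequencies: 16, 37, 67, 81
n = 81; position = n/2 = 40.5.
This falls in the class 72 to under 92: L = 72, F = 37, f = 30, h = 20.
Median ≈ 72 + ((40.5 − 37) / 30) × 20 = 74.3333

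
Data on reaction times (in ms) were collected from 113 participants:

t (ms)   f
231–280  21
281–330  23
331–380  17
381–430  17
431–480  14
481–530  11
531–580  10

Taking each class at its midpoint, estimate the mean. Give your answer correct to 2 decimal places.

378.95

Midpoints: 255.5, 305.5, 355.5, 405.5, 455.5, 505.5, 555.5
Σfm = 21×255.5 + 23×305.5 + 17×355.5 + 17×405.5 + 14×455.5 + 11×505.5 + 10×555.5 = 42821.5
n = Σf = 113
Mean = 42821.5 / 113 = 378.9513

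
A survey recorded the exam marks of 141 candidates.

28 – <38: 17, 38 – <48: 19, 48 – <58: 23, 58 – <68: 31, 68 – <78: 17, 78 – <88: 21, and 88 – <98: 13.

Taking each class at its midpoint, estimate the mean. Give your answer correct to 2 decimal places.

Midpoints: 33, 43, 53, 63, 73, 83, 93
Σfm = 17×33 + 19×43 + 23×53 + 31×63 + 17×73 + 21×83 + 13×93 = 8743
n = Σf = 141
Mean = 8743 / 141 = 62.0071

62.01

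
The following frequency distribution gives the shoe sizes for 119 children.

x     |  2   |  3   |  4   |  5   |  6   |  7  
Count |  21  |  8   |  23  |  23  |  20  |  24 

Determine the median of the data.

5

Cumulative frequencies: 21, 29, 52, 75, 95, 119
n = 119, so the median is the value in position (n+1)/2 = 60.
Position 60 falls at value 5.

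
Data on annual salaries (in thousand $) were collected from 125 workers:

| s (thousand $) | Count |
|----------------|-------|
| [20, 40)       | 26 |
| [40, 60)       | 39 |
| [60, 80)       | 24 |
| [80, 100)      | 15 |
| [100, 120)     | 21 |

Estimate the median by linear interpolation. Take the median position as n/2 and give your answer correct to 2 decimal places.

Cumulative frequencies: 26, 65, 89, 104, 125
n = 125; position = n/2 = 62.5.
This falls in the class [40, 60): L = 40, F = 26, f = 39, h = 20.
Median ≈ 40 + ((62.5 − 26) / 39) × 20 = 58.7179

58.72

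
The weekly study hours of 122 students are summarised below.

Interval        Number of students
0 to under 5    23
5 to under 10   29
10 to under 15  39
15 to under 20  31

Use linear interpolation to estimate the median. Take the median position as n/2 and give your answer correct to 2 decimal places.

Cumulative frequencies: 23, 52, 91, 122
n = 122; position = n/2 = 61.
This falls in the class 10 to under 15: L = 10, F = 52, f = 39, h = 5.
Median ≈ 10 + ((61 − 52) / 39) × 5 = 11.1538

11.15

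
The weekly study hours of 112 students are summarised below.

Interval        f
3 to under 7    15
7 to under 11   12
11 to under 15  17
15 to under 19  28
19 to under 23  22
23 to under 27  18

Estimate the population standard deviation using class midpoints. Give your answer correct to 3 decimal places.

6.403

Midpoints: 5, 9, 13, 17, 21, 25
n = 112, Σfm = 1792, mean = 16.0000
Σfm² = 33264
Σf(m − x̄)² = Σfm² − (Σfm)²/n = 33264 − 1792²/112 = 4592.0000
Population variance = 4592.0000 / 112 = 41.0000
Standard deviation = √41.0000 = 6.4031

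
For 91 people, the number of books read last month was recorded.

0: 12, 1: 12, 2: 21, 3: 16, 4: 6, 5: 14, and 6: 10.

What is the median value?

Cumulative frequencies: 12, 24, 45, 61, 67, 81, 91
n = 91, so the median is the value in position (n+1)/2 = 46.
Position 46 falls at value 3.

3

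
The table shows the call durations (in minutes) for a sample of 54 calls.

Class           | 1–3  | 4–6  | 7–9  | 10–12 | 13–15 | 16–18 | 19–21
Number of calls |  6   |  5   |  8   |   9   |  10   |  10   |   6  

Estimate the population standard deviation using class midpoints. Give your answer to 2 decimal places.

5.53

Midpoints: 2, 5, 8, 11, 14, 17, 20
n = 54, Σfm = 630, mean = 11.6667
Σfm² = 9000
Σf(m − x̄)² = Σfm² − (Σfm)²/n = 9000 − 630²/54 = 1650.0000
Population variance = 1650.0000 / 54 = 30.5556
Standard deviation = √30.5556 = 5.5277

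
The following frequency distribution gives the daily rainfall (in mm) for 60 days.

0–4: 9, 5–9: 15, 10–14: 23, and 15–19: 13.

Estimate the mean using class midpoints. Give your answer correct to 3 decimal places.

Midpoints: 2, 7, 12, 17
Σfm = 9×2 + 15×7 + 23×12 + 13×17 = 620
n = Σf = 60
Mean = 620 / 60 = 10.3333

10.333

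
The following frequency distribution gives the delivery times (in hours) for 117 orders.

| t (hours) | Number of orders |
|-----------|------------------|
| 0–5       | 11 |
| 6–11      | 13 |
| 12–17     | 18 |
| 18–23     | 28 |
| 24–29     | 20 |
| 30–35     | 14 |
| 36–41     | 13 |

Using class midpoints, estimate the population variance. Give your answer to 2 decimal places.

Midpoints: 2.5, 8.5, 14.5, 20.5, 26.5, 32.5, 38.5
n = 117, Σfm = 2458.5, mean = 21.0128
Σfm² = 64661.25
Σf(m − x̄)² = Σfm² − (Σfm)²/n = 64661.25 − 2458.5²/117 = 13001.2308
Population variance = 13001.2308 / 117 = 111.1216

111.12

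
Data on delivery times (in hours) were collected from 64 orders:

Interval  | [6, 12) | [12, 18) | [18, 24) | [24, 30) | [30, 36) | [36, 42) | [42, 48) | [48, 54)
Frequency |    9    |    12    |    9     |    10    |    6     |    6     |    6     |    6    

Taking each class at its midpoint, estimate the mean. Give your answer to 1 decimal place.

27.0

Midpoints: 9, 15, 21, 27, 33, 39, 45, 51
Σfm = 9×9 + 12×15 + 9×21 + 10×27 + 6×33 + 6×39 + 6×45 + 6×51 = 1728
n = Σf = 64
Mean = 1728 / 64 = 27.0000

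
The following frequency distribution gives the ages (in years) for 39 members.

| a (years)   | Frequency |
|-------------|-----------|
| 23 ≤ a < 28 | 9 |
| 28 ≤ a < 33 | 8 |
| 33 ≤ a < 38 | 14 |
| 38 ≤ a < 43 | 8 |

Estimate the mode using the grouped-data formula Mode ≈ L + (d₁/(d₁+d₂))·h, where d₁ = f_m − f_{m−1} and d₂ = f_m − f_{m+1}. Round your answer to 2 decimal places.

35.50

Modal class: 33 ≤ a < 38 (highest frequency 14).
d₁ = 14 − 8 = 6, d₂ = 14 − 8 = 6
Mode ≈ 33 + (6/(6+6)) × 5 = 33 + 2.5000 = 35.5000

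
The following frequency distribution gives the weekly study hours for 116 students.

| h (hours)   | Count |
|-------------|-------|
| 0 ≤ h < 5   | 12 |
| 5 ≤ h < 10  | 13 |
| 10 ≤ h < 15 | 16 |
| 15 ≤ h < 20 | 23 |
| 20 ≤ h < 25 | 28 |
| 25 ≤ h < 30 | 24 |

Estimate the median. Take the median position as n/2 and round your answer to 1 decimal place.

Cumulative frequencies: 12, 25, 41, 64, 92, 116
n = 116; position = n/2 = 58.
This falls in the class 15 ≤ h < 20: L = 15, F = 41, f = 23, h = 5.
Median ≈ 15 + ((58 − 41) / 23) × 5 = 18.6957

18.7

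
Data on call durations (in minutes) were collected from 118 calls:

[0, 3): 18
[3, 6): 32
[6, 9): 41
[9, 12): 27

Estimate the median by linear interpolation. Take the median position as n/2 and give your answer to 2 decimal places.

6.66

Cumulative frequencies: 18, 50, 91, 118
n = 118; position = n/2 = 59.
This falls in the class [6, 9): L = 6, F = 50, f = 41, h = 3.
Median ≈ 6 + ((59 − 50) / 41) × 3 = 6.6585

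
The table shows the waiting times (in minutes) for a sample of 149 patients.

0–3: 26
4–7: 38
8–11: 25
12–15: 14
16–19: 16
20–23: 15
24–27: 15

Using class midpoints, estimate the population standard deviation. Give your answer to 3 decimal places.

7.824

Midpoints: 1.5, 5.5, 9.5, 13.5, 17.5, 21.5, 25.5
n = 149, Σfm = 1659.5, mean = 11.1376
Σfm² = 27603.25
Σf(m − x̄)² = Σfm² − (Σfm)²/n = 27603.25 − 1659.5²/149 = 9120.4295
Population variance = 9120.4295 / 149 = 61.2109
Standard deviation = √61.2109 = 7.8237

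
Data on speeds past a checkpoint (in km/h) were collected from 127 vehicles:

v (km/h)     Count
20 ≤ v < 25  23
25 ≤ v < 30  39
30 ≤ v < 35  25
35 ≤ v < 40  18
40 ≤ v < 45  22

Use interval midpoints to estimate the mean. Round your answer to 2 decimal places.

Midpoints: 22.5, 27.5, 32.5, 37.5, 42.5
Σfm = 23×22.5 + 39×27.5 + 25×32.5 + 18×37.5 + 22×42.5 = 4012.5
n = Σf = 127
Mean = 4012.5 / 127 = 31.5945

31.59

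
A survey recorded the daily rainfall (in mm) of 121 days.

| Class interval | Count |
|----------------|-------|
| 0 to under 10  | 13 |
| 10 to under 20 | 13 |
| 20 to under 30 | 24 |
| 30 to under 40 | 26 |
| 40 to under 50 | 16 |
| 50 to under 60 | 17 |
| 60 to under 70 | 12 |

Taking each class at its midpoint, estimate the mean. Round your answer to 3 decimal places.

Midpoints: 5, 15, 25, 35, 45, 55, 65
Σfm = 13×5 + 13×15 + 24×25 + 26×35 + 16×45 + 17×55 + 12×65 = 4205
n = Σf = 121
Mean = 4205 / 121 = 34.7521

34.752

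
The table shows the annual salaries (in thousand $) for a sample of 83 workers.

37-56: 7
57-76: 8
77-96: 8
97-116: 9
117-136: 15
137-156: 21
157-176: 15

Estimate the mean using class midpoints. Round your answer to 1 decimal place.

120.2

Midpoints: 46.5, 66.5, 86.5, 106.5, 126.5, 146.5, 166.5
Σfm = 7×46.5 + 8×66.5 + 8×86.5 + 9×106.5 + 15×126.5 + 21×146.5 + 15×166.5 = 9979.5
n = Σf = 83
Mean = 9979.5 / 83 = 120.2349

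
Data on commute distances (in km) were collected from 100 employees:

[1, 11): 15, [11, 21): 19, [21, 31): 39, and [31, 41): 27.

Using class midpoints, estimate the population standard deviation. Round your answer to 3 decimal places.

Midpoints: 6, 16, 26, 36
n = 100, Σfm = 2380, mean = 23.8000
Σfm² = 66760
Σf(m − x̄)² = Σfm² − (Σfm)²/n = 66760 − 2380²/100 = 10116.0000
Population variance = 10116.0000 / 100 = 101.1600
Standard deviation = √101.1600 = 10.0578

10.058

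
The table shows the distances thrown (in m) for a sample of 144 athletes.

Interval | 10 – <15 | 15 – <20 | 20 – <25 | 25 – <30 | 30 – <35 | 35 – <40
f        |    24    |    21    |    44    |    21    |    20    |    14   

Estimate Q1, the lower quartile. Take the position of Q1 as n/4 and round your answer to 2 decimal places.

Cumulative frequencies: 24, 45, 89, 110, 130, 144
n = 144; position = n/4 = 36.
This falls in the class 15 – <20: L = 15, F = 24, f = 21, h = 5.
Lower quartile ≈ 15 + ((36 − 24) / 21) × 5 = 17.8571

17.86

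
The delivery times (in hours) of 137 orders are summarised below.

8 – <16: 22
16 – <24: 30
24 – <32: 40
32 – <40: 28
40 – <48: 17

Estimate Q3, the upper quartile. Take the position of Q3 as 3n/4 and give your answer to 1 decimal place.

Cumulative frequencies: 22, 52, 92, 120, 137
n = 137; position = 3n/4 = 102.75.
This falls in the class 32 – <40: L = 32, F = 92, f = 28, h = 8.
Upper quartile ≈ 32 + ((102.75 − 92) / 28) × 8 = 35.0714

35.1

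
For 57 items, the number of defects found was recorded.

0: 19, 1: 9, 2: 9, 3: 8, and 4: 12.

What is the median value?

2

Cumulative frequencies: 19, 28, 37, 45, 57
n = 57, so the median is the value in position (n+1)/2 = 29.
Position 29 falls at value 2.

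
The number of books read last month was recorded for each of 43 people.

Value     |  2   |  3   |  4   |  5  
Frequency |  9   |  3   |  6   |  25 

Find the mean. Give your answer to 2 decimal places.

4.09

Values: 2, 3, 4, 5
Σfx = 9×2 + 3×3 + 6×4 + 25×5 = 176
n = Σf = 43
Mean = 176 / 43 = 4.0930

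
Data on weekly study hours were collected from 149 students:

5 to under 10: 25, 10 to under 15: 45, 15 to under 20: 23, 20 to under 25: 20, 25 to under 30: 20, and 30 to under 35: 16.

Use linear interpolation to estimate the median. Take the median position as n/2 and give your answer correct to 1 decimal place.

16.0

Cumulative frequencies: 25, 70, 93, 113, 133, 149
n = 149; position = n/2 = 74.5.
This falls in the class 15 to under 20: L = 15, F = 70, f = 23, h = 5.
Median ≈ 15 + ((74.5 − 70) / 23) × 5 = 15.9783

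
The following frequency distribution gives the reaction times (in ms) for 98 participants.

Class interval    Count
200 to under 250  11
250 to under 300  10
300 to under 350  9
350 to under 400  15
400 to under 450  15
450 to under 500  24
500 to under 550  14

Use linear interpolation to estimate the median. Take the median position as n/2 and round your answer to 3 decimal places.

Cumulative frequencies: 11, 21, 30, 45, 60, 84, 98
n = 98; position = n/2 = 49.
This falls in the class 400 to under 450: L = 400, F = 45, f = 15, h = 50.
Median ≈ 400 + ((49 − 45) / 15) × 50 = 413.3333

413.333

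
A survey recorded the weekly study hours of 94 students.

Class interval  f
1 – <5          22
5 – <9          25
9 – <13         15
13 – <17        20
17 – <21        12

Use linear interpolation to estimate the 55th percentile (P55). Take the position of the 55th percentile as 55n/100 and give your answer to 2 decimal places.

10.25

Cumulative frequencies: 22, 47, 62, 82, 94
n = 94; position = 55n/100 = 51.7.
This falls in the class 9 – <13: L = 9, F = 47, f = 15, h = 4.
55th percentile ≈ 9 + ((51.7 − 47) / 15) × 4 = 10.2533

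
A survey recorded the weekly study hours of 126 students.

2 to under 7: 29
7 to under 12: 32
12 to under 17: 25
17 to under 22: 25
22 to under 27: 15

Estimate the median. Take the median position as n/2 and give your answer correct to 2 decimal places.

Cumulative frequencies: 29, 61, 86, 111, 126
n = 126; position = n/2 = 63.
This falls in the class 12 to under 17: L = 12, F = 61, f = 25, h = 5.
Median ≈ 12 + ((63 − 61) / 25) × 5 = 12.4000

12.40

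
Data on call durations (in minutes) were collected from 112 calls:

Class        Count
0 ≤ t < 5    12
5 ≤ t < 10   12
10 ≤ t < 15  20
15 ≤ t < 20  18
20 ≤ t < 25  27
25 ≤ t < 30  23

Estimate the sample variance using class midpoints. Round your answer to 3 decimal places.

66.343

Midpoints: 2.5, 7.5, 12.5, 17.5, 22.5, 27.5
n = 112, Σfm = 1925, mean = 17.1875
Σfm² = 40450
Σf(m − x̄)² = Σfm² − (Σfm)²/n = 40450 − 1925²/112 = 7364.0625
Sample variance = 7364.0625 / 111 = 66.3429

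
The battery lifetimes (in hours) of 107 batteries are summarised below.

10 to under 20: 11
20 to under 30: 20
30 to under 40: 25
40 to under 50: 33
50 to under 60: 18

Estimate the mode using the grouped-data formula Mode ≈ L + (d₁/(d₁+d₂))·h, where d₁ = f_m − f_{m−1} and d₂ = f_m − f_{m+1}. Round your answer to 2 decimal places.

Modal class: 40 to under 50 (highest frequency 33).
d₁ = 33 − 25 = 8, d₂ = 33 − 18 = 15
Mode ≈ 40 + (8/(8+15)) × 10 = 40 + 3.4783 = 43.4783

43.48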